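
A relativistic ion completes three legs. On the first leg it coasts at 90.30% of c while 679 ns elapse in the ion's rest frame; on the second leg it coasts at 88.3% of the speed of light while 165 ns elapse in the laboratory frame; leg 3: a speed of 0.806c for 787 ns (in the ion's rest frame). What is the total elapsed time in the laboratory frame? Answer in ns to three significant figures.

Δt = 3070 ns

Leg 1: β = 0.9030; γ = 1/√(1 − 0.9030²) = 1/√0.1846 = 2.328; Δt_1 = 2.328 × 679 = 1580 ns.
Leg 2: 165 ns is already measured in the laboratory frame.
Leg 3: γ = 1/√(1 − 0.806²) = 1/√0.3504 = 1.689; Δt_3 = 1.689 × 787 = 1330 ns.
Total: 1580 + 165.0 + 1330 ns.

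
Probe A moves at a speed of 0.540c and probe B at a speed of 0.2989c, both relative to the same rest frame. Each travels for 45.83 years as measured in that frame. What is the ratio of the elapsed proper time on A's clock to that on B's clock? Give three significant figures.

τ_A/τ_B = 0.882

A: γ = 1/√(1 − 0.540²) = 1/√0.7084 = 1.188. B: γ = 1/√(1 − 0.2989²) = 1/√0.9107 = 1.048.
τ_A/τ_B = γ_B/γ_A = 1.048/1.188 = 0.8820, so τ_A/τ_B = 0.8820.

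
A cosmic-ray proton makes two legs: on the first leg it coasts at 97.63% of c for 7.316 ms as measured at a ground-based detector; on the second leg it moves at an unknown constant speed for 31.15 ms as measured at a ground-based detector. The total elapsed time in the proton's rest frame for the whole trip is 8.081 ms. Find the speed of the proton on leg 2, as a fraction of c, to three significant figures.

Leg 1: β = 0.9763; γ = 1/√(1 − 0.9763²) = 1/√0.04684 = 4.621; τ_1 = 7.316/4.621 = 1.583 ms.
Leg 2: speed unknown; τ_2 = 31.15/γ_2.
Total proper time: 1.583 + τ_2 = 8.081, so τ_2 = 8.081 − 1.583 = 6.498 ms.
γ_2 = 31.15/6.498 = 4.794; β = √(1 − 1/γ²) = √0.9565.

β = 0.978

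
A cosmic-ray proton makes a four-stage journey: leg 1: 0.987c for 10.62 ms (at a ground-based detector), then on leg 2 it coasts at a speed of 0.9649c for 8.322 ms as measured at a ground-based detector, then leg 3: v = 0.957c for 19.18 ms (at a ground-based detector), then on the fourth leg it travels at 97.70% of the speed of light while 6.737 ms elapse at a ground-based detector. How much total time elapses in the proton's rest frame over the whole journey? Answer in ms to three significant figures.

τ = 10.9 ms

Leg 1: γ = 1/√(1 − 0.987²) = 1/√0.02583 = 6.222; τ_1 = 10.62/6.222 = 1.707 ms.
Leg 2: γ = 1/√(1 − 0.9649²) = 1/√0.06897 = 3.808; τ_2 = 8.322/3.808 = 2.186 ms.
Leg 3: γ = 1/√(1 − 0.957²) = 1/√0.08415 = 3.447; τ_3 = 19.18/3.447 = 5.564 ms.
Leg 4: β = 0.9770; γ = 1/√(1 − 0.9770²) = 1/√0.04547 = 4.690; τ_4 = 6.737/4.690 = 1.437 ms.
Total: 1.707 + 2.186 + 5.564 + 1.437 ms.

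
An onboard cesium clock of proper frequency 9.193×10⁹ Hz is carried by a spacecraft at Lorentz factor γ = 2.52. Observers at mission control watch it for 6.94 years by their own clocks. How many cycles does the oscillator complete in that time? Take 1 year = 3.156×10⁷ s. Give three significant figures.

γ = 2.52
During 6.94 years of lab time, the oscillator's proper time advances by τ = Δt/γ = 6.94/2.520 = 2.754 years = 8.692×10⁷ s.
N = f × τ = 9.193×10⁹ × 8.692×10⁷ = 7.990×10¹⁷.

N = 7.99×10¹⁷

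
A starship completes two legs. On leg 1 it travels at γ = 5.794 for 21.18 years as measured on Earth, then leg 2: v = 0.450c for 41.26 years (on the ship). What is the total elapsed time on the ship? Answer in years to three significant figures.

Leg 1: γ = 5.794; τ_1 = 21.18/5.794 = 3.656 years.
Leg 2: 41.26 years is already measured on the ship.
Total: 3.656 + 41.26 years.

τ = 44.9 years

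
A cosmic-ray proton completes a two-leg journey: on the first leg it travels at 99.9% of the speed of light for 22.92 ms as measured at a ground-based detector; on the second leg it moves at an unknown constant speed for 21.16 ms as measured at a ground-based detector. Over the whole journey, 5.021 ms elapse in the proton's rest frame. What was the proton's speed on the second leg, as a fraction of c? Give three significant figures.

β = 0.982

Leg 1: β = 0.999; γ = 1/√(1 − 0.999²) = 1/√0.001999 = 22.37; τ_1 = 22.92/22.37 = 1.025 ms.
Leg 2: speed unknown; τ_2 = 21.16/γ_2.
Total proper time: 1.025 + τ_2 = 5.021, so τ_2 = 5.021 − 1.025 = 3.996 ms.
γ_2 = 21.16/3.996 = 5.295; β = √(1 − 1/γ²) = √0.9643.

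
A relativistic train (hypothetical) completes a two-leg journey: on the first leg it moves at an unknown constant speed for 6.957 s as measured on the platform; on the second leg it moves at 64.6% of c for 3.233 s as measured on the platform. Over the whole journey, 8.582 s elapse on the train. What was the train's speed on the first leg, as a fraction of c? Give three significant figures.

β = 0.477

Leg 1: speed unknown; τ_1 = 6.957/γ_1.
Leg 2: β = 0.646; γ = 1/√(1 − 0.646²) = 1/√0.5827 = 1.310; τ_2 = 3.233/1.310 = 2.468 s.
Total proper time: τ_1 + 2.468 = 8.582, so τ_1 = 8.582 − 2.468 = 6.114 s.
γ_1 = 6.957/6.114 = 1.138; β = √(1 − 1/γ²) = √0.2276.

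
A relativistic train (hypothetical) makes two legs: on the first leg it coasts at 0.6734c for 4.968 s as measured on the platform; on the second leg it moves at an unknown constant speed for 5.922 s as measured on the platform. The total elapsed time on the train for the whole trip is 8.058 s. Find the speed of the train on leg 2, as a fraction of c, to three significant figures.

β = 0.672

Leg 1: γ = 1/√(1 − 0.6734²) = 1/√0.5465 = 1.353; τ_1 = 4.968/1.353 = 3.673 s.
Leg 2: speed unknown; τ_2 = 5.922/γ_2.
Total proper time: 3.673 + τ_2 = 8.058, so τ_2 = 8.058 − 3.673 = 4.385 s.
γ_2 = 5.922/4.385 = 1.350; β = √(1 − 1/γ²) = √0.4517.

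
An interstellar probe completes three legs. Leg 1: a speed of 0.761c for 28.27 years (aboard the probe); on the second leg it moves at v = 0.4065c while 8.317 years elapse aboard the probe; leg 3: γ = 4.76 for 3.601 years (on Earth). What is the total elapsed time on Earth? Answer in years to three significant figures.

Δt = 56.3 years

Leg 1: γ = 1/√(1 − 0.761²) = 1/√0.4209 = 1.541; Δt_1 = 1.541 × 28.27 = 43.58 years.
Leg 2: γ = 1/√(1 − 0.4065²) = 1/√0.8348 = 1.095; Δt_2 = 1.095 × 8.317 = 9.103 years.
Leg 3: 3.601 years is already measured on Earth.
Total: 43.58 + 9.103 + 3.601 years.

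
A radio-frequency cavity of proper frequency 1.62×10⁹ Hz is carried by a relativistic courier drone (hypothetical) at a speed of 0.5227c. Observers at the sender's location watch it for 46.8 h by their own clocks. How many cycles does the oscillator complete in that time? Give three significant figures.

N = 2.33×10¹⁴

γ = 1/√(1 − 0.5227²) = 1/√0.7268 = 1.173
During 46.8 h of lab time, the oscillator's proper time advances by τ = Δt/γ = 46.8/1.173 = 39.90 h = 1.436×10⁵ s.
N = f × τ = 1.62×10⁹ × 1.436×10⁵ = 2.327×10¹⁴.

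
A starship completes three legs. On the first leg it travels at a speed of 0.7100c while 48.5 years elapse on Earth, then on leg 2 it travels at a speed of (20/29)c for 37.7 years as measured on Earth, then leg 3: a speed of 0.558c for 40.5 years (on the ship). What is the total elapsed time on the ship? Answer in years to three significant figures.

τ = 102 years

Leg 1: γ = 1/√(1 − 0.7100²) = 1/√0.4959 = 1.420; τ_1 = 48.5/1.420 = 34.15 years.
Leg 2: γ = 1/√(1 − (20/29)²) = 29/21 ≈ 1.381; τ_2 = 37.7/1.381 = 27.30 years.
Leg 3: 40.5 years is already measured on the ship.
Total: 34.15 + 27.30 + 40.50 years.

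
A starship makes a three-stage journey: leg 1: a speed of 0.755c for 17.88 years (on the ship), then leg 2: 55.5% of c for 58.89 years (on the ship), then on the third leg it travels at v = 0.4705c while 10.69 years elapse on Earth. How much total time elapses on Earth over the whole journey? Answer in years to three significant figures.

Leg 1: γ = 1/√(1 − 0.755²) = 1/√0.4300 = 1.525; Δt_1 = 1.525 × 17.88 = 27.27 years.
Leg 2: β = 0.555; γ = 1/√(1 − 0.555²) = 1/√0.6920 = 1.202; Δt_2 = 1.202 × 58.89 = 70.79 years.
Leg 3: 10.69 years is already measured on Earth.
Total: 27.27 + 70.79 + 10.69 years.

Δt = 109 years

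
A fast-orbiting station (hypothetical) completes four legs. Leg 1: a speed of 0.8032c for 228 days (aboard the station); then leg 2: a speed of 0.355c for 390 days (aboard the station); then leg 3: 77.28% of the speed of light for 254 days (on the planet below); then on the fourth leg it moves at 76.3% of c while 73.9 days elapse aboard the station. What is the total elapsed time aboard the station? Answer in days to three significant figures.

Leg 1: 228 days is already measured aboard the station.
Leg 2: 390 days is already measured aboard the station.
Leg 3: β = 0.7728; γ = 1/√(1 − 0.7728²) = 1/√0.4028 = 1.576; τ_3 = 254/1.576 = 161.2 days.
Leg 4: 73.9 days is already measured aboard the station.
Total: 228.0 + 390.0 + 161.2 + 73.90 days.

τ = 853 days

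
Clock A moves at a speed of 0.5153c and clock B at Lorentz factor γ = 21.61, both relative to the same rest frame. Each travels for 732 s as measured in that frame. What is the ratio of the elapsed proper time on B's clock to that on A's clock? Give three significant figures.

A: γ = 1/√(1 − 0.5153²) = 1/√0.7345 = 1.167. B: γ = 21.61.
τ_A/τ_B = γ_B/γ_A = 21.61/1.167 = 18.52, so τ_B/τ_A = 0.05400.

τ_B/τ_A = 0.0540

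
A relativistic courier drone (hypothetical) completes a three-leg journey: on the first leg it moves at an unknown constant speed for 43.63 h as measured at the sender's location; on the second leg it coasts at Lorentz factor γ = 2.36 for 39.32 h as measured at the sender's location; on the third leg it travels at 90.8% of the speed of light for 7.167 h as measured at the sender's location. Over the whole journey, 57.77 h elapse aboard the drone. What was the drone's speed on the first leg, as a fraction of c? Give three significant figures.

Leg 1: speed unknown; τ_1 = 43.63/γ_1.
Leg 2: γ = 2.36; τ_2 = 39.32/2.360 = 16.66 h.
Leg 3: β = 0.908; γ = 1/√(1 − 0.908²) = 1/√0.1755 = 2.387; τ_3 = 7.167/2.387 = 3.003 h.
Total proper time: τ_1 + 16.66 + 3.003 = 57.77, so τ_1 = 57.77 − 19.66 = 38.11 h.
γ_1 = 43.63/38.11 = 1.145; β = √(1 − 1/γ²) = √0.2372.

β = 0.487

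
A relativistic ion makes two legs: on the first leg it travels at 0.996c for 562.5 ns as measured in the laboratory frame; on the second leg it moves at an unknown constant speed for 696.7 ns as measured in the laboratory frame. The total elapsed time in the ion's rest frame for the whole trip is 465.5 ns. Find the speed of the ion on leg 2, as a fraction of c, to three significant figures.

β = 0.803

Leg 1: γ = 1/√(1 − 0.996²) = 1/√0.007984 = 11.19; τ_1 = 562.5/11.19 = 50.26 ns.
Leg 2: speed unknown; τ_2 = 696.7/γ_2.
Total proper time: 50.26 + τ_2 = 465.5, so τ_2 = 465.5 − 50.26 = 415.2 ns.
γ_2 = 696.7/415.2 = 1.678; β = √(1 − 1/γ²) = √0.6448.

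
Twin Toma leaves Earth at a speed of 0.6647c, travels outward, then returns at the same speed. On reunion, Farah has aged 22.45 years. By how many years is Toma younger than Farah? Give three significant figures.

γ = 1/√(1 − 0.6647²) = 1/√0.5582 = 1.338
Toma's elapsed proper time: τ = 22.45/1.338 = 16.77 years.
Age gap = Δt − τ = 22.45 − 16.77 years.

Δt − τ = 5.68 years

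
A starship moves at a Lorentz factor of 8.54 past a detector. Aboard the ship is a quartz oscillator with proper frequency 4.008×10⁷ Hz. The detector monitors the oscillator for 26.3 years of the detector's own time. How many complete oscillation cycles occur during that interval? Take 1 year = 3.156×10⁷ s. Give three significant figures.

γ = 8.54
During 26.3 years of lab time, the oscillator's proper time advances by τ = Δt/γ = 26.3/8.540 = 3.080 years = 9.719×10⁷ s.
N = f × τ = 4.008×10⁷ × 9.719×10⁷ = 3.895×10¹⁵.

N = 3.90×10¹⁵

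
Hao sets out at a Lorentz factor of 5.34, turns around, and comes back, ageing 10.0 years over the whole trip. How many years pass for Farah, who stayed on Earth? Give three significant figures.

Δt = 53.4 years

γ = 5.34
Earth-frame duration is the dilated interval: Δt = γτ = 5.340 × 10.0 years.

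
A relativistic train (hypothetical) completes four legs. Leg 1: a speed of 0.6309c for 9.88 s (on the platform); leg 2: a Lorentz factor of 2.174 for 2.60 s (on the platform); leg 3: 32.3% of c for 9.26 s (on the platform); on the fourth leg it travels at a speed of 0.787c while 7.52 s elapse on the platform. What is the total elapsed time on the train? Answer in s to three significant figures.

τ = 22.3 s

Leg 1: γ = 1/√(1 − 0.6309²) = 1/√0.6020 = 1.289; τ_1 = 9.88/1.289 = 7.666 s.
Leg 2: γ = 2.174; τ_2 = 2.60/2.174 = 1.196 s.
Leg 3: β = 0.323; γ = 1/√(1 − 0.323²) = 1/√0.8957 = 1.057; τ_3 = 9.26/1.057 = 8.764 s.
Leg 4: γ = 1/√(1 − 0.787²) = 1/√0.3806 = 1.621; τ_4 = 7.52/1.621 = 4.639 s.
Total: 7.666 + 1.196 + 8.764 + 4.639 s.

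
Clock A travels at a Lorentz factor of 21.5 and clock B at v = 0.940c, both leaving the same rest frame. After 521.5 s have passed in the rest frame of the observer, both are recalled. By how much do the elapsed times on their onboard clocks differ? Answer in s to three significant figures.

A: γ = 21.5; τ_A = 521.5/21.50 = 24.26 s.
B: γ = 1/√(1 − 0.940²) = 1/√0.1164 = 2.931; τ_B = 521.5/2.931 = 177.9 s.

|τ_A − τ_B| = 154 s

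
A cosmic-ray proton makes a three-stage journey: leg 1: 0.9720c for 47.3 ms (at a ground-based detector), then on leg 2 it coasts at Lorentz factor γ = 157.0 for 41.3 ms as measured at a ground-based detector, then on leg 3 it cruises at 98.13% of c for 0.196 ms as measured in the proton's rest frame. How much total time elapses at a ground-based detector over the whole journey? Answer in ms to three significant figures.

Leg 1: 47.3 ms is already measured at a ground-based detector.
Leg 2: 41.3 ms is already measured at a ground-based detector.
Leg 3: β = 0.9813; γ = 1/√(1 − 0.9813²) = 1/√0.03705 = 5.195; Δt_3 = 5.195 × 0.196 = 1.018 ms.
Total: 47.30 + 41.30 + 1.018 ms.

Δt = 89.6 ms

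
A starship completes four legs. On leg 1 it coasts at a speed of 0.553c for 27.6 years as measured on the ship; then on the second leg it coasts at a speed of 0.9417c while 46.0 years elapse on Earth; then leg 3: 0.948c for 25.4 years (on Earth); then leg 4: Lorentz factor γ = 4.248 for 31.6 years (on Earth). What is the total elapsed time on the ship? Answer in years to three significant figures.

τ = 58.6 years

Leg 1: 27.6 years is already measured on the ship.
Leg 2: γ = 1/√(1 − 0.9417²) = 1/√0.1132 = 2.972; τ_2 = 46.0/2.972 = 15.48 years.
Leg 3: γ = 1/√(1 − 0.948²) = 1/√0.1013 = 3.142; τ_3 = 25.4/3.142 = 8.084 years.
Leg 4: γ = 4.248; τ_4 = 31.6/4.248 = 7.439 years.
Total: 27.60 + 15.48 + 8.084 + 7.439 years.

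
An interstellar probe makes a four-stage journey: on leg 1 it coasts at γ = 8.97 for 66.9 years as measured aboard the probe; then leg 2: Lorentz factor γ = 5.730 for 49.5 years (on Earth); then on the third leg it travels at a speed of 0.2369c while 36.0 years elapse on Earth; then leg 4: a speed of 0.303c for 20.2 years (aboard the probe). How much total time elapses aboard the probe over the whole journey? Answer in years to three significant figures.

τ = 131 years

Leg 1: 66.9 years is already measured aboard the probe.
Leg 2: γ = 5.730; τ_2 = 49.5/5.730 = 8.639 years.
Leg 3: γ = 1/√(1 − 0.2369²) = 1/√0.9439 = 1.029; τ_3 = 36.0/1.029 = 34.98 years.
Leg 4: 20.2 years is already measured aboard the probe.
Total: 66.90 + 8.639 + 34.98 + 20.20 years.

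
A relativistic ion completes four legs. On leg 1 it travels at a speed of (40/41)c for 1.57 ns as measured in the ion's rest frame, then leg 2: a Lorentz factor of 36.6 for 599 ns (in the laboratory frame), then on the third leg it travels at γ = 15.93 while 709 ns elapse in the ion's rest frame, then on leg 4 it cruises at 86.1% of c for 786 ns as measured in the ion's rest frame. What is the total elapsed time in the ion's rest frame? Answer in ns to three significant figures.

τ = 1510 ns

Leg 1: 1.57 ns is already measured in the ion's rest frame.
Leg 2: γ = 36.6; τ_2 = 599/36.60 = 16.37 ns.
Leg 3: 709 ns is already measured in the ion's rest frame.
Leg 4: 786 ns is already measured in the ion's rest frame.
Total: 1.570 + 16.37 + 709.0 + 786.0 ns.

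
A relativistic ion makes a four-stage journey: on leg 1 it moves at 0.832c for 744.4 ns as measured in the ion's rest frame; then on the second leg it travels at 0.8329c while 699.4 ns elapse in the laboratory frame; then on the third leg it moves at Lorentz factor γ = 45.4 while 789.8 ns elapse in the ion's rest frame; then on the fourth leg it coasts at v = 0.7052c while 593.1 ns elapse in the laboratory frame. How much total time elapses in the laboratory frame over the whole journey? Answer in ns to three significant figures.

Δt = 3.85×10⁴ ns

Leg 1: γ = 1/√(1 − 0.832²) = 1/√0.3078 = 1.803; Δt_1 = 1.803 × 744.4 = 1342 ns.
Leg 2: 699.4 ns is already measured in the laboratory frame.
Leg 3: γ = 45.4; Δt_3 = 45.40 × 789.8 = 3.586×10⁴ ns.
Leg 4: 593.1 ns is already measured in the laboratory frame.
Total: 1342 + 699.4 + 3.586×10⁴ + 593.1 ns.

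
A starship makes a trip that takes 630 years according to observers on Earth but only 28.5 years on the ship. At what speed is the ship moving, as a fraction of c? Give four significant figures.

The proper time is measured on the ship (both events occur at the ship's location); Δt is measured on Earth. γ = Δt/τ = 630/28.5 = 22.11.
β = √(1 − 1/γ²) = √(1 − 0.002046) = √0.9980

v = 0.9990c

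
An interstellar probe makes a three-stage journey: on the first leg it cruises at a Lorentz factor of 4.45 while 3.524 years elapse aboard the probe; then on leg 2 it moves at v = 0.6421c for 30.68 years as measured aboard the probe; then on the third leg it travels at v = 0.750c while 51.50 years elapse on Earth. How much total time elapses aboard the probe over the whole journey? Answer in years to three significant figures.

τ = 68.3 years

Leg 1: 3.524 years is already measured aboard the probe.
Leg 2: 30.68 years is already measured aboard the probe.
Leg 3: γ = 1/√(1 − 0.750²) = 1/√0.4375 = 1.512; τ_3 = 51.50/1.512 = 34.06 years.
Total: 3.524 + 30.68 + 34.06 years.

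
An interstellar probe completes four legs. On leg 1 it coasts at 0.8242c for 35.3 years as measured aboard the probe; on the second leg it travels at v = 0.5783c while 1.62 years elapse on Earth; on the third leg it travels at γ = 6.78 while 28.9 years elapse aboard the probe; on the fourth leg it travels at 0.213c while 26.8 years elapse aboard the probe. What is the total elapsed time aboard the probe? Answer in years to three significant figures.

τ = 92.3 years

Leg 1: 35.3 years is already measured aboard the probe.
Leg 2: γ = 1/√(1 − 0.5783²) = 1/√0.6656 = 1.226; τ_2 = 1.62/1.226 = 1.322 years.
Leg 3: 28.9 years is already measured aboard the probe.
Leg 4: 26.8 years is already measured aboard the probe.
Total: 35.30 + 1.322 + 28.90 + 26.80 years.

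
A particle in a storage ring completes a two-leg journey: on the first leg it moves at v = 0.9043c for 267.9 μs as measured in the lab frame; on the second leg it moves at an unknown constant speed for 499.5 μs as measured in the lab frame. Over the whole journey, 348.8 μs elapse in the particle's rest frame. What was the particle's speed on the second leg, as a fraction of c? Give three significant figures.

β = 0.883

Leg 1: γ = 1/√(1 − 0.9043²) = 1/√0.1822 = 2.342; τ_1 = 267.9/2.342 = 114.4 μs.
Leg 2: speed unknown; τ_2 = 499.5/γ_2.
Total proper time: 114.4 + τ_2 = 348.8, so τ_2 = 348.8 − 114.4 = 234.4 μs.
γ_2 = 499.5/234.4 = 2.131; β = √(1 − 1/γ²) = √0.7797.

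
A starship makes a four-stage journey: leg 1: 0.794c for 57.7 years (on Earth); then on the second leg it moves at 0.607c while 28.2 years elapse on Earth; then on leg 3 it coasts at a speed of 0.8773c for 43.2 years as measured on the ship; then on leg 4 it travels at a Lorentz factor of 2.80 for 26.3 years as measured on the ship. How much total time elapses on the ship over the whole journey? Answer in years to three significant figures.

τ = 127 years

Leg 1: γ = 1/√(1 − 0.794²) = 1/√0.3696 = 1.645; τ_1 = 57.7/1.645 = 35.08 years.
Leg 2: γ = 1/√(1 − 0.607²) = 1/√0.6316 = 1.258; τ_2 = 28.2/1.258 = 22.41 years.
Leg 3: 43.2 years is already measured on the ship.
Leg 4: 26.3 years is already measured on the ship.
Total: 35.08 + 22.41 + 43.20 + 26.30 years.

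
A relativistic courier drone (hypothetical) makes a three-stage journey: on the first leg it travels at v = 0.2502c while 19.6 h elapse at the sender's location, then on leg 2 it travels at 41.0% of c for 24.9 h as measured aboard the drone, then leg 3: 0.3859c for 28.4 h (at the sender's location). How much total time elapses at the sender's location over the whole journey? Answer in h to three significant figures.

Leg 1: 19.6 h is already measured at the sender's location.
Leg 2: β = 0.410; γ = 1/√(1 − 0.410²) = 1/√0.8319 = 1.096; Δt_2 = 1.096 × 24.9 = 27.30 h.
Leg 3: 28.4 h is already measured at the sender's location.
Total: 19.60 + 27.30 + 28.40 h.

Δt = 75.3 h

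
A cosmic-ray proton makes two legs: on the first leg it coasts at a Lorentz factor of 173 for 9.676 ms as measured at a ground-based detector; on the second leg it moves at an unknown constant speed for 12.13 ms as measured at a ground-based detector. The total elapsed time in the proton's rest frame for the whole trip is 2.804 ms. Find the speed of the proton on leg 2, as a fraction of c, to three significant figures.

Leg 1: γ = 173; τ_1 = 9.676/173.0 = 0.05593 ms.
Leg 2: speed unknown; τ_2 = 12.13/γ_2.
Total proper time: 0.05593 + τ_2 = 2.804, so τ_2 = 2.804 − 0.05593 = 2.748 ms.
γ_2 = 12.13/2.748 = 4.414; β = √(1 − 1/γ²) = √0.9487.

β = 0.974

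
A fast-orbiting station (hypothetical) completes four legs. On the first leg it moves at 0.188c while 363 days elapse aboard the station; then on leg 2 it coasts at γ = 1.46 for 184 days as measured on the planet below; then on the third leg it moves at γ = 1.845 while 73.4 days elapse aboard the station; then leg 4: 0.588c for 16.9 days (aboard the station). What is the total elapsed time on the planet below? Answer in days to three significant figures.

Leg 1: γ = 1/√(1 − 0.188²) = 1/√0.9647 = 1.018; Δt_1 = 1.018 × 363 = 369.6 days.
Leg 2: 184 days is already measured on the planet below.
Leg 3: γ = 1.845; Δt_3 = 1.845 × 73.4 = 135.4 days.
Leg 4: γ = 1/√(1 − 0.588²) = 1/√0.6543 = 1.236; Δt_4 = 1.236 × 16.9 = 20.89 days.
Total: 369.6 + 184.0 + 135.4 + 20.89 days.

Δt = 710 days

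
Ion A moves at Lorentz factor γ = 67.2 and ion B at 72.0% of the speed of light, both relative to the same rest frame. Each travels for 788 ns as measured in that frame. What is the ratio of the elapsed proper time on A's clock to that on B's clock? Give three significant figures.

A: γ = 67.2. B: β = 0.720; γ = 1/√(1 − 0.720²) = 1/√0.4816 = 1.441.
τ_A/τ_B = γ_B/γ_A = 1.441/67.20 = 0.02144, so τ_A/τ_B = 0.02144.

τ_A/τ_B = 0.0214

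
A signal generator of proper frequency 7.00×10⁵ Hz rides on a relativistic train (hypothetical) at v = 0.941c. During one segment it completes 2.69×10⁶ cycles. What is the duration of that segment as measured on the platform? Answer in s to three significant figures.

Δt = 11.4 s

γ = 1/√(1 − 0.941²) = 1/√0.1145 = 2.955
Proper time for N cycles: τ = N/f = 2.69×10⁶/(7.00×10⁵) = 3.843×10⁰ s = 3.843 s.
Lab-frame duration Δt = γτ = 2.955 × 3.843 = 11.36 s.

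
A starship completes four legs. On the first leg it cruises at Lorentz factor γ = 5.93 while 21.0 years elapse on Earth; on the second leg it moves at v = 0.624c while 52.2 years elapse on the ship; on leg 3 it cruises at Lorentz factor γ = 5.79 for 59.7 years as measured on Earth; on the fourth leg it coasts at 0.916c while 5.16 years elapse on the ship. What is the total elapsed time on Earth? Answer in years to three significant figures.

Δt = 160 years

Leg 1: 21.0 years is already measured on Earth.
Leg 2: γ = 1/√(1 − 0.624²) = 1/√0.6106 = 1.280; Δt_2 = 1.280 × 52.2 = 66.80 years.
Leg 3: 59.7 years is already measured on Earth.
Leg 4: γ = 1/√(1 − 0.916²) = 1/√0.1609 = 2.493; Δt_4 = 2.493 × 5.16 = 12.86 years.
Total: 21.00 + 66.80 + 59.70 + 12.86 years.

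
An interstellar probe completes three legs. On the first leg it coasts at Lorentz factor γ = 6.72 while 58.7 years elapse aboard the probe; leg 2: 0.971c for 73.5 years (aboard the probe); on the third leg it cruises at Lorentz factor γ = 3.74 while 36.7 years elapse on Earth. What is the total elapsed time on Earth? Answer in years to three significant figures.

Δt = 739 years

Leg 1: γ = 6.72; Δt_1 = 6.720 × 58.7 = 394.5 years.
Leg 2: γ = 1/√(1 − 0.971²) = 1/√0.05716 = 4.183; Δt_2 = 4.183 × 73.5 = 307.4 years.
Leg 3: 36.7 years is already measured on Earth.
Total: 394.5 + 307.4 + 36.70 years.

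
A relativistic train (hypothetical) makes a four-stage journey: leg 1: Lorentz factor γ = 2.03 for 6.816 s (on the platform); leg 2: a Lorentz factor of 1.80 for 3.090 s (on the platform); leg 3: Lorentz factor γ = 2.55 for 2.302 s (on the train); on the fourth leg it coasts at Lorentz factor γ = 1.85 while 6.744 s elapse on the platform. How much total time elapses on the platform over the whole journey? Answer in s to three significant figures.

Leg 1: 6.816 s is already measured on the platform.
Leg 2: 3.090 s is already measured on the platform.
Leg 3: γ = 2.55; Δt_3 = 2.550 × 2.302 = 5.870 s.
Leg 4: 6.744 s is already measured on the platform.
Total: 6.816 + 3.090 + 5.870 + 6.744 s.

Δt = 22.5 s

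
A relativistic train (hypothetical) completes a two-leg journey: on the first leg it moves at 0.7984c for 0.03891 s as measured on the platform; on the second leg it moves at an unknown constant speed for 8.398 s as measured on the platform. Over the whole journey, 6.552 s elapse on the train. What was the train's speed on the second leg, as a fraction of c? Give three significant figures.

Leg 1: γ = 1/√(1 − 0.7984²) = 1/√0.3626 = 1.661; τ_1 = 0.03891/1.661 = 0.02343 s.
Leg 2: speed unknown; τ_2 = 8.398/γ_2.
Total proper time: 0.02343 + τ_2 = 6.552, so τ_2 = 6.552 − 0.02343 = 6.529 s.
γ_2 = 8.398/6.529 = 1.286; β = √(1 − 1/γ²) = √0.3957.

β = 0.629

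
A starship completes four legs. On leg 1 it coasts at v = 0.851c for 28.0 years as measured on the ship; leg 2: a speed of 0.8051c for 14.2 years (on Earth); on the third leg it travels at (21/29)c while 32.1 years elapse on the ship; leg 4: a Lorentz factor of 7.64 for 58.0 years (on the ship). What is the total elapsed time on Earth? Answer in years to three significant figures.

Δt = 557 years

Leg 1: γ = 1/√(1 − 0.851²) = 1/√0.2758 = 1.904; Δt_1 = 1.904 × 28.0 = 53.32 years.
Leg 2: 14.2 years is already measured on Earth.
Leg 3: γ = 1/√(1 − (21/29)²) = 29/20 = 1.450; Δt_3 = 1.450 × 32.1 = 46.55 years.
Leg 4: γ = 7.64; Δt_4 = 7.640 × 58.0 = 443.1 years.
Total: 53.32 + 14.20 + 46.55 + 443.1 years.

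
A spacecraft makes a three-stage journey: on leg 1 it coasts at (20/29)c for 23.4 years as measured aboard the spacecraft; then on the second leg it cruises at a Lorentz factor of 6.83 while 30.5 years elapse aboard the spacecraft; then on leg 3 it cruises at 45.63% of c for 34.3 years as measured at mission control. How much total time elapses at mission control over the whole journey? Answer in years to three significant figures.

Leg 1: γ = 1/√(1 − (20/29)²) = 29/21 ≈ 1.381; Δt_1 = 1.381 × 23.4 = 32.31 years.
Leg 2: γ = 6.83; Δt_2 = 6.830 × 30.5 = 208.3 years.
Leg 3: 34.3 years is already measured at mission control.
Total: 32.31 + 208.3 + 34.30 years.

Δt = 275 years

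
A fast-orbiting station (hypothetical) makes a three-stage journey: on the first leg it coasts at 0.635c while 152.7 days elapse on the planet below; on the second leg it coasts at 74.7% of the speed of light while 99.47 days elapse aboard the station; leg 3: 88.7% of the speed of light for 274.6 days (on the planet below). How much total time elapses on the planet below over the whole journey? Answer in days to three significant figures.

Leg 1: 152.7 days is already measured on the planet below.
Leg 2: β = 0.747; γ = 1/√(1 − 0.747²) = 1/√0.4420 = 1.504; Δt_2 = 1.504 × 99.47 = 149.6 days.
Leg 3: 274.6 days is already measured on the planet below.
Total: 152.7 + 149.6 + 274.6 days.

Δt = 577 days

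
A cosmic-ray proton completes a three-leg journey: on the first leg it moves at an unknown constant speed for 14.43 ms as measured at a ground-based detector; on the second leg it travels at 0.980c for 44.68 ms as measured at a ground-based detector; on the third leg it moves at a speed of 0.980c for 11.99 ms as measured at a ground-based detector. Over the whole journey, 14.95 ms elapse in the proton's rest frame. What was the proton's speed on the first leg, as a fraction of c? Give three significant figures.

Leg 1: speed unknown; τ_1 = 14.43/γ_1.
Leg 2: γ = 1/√(1 − 0.980²) = 1/√0.03960 = 5.025; τ_2 = 44.68/5.025 = 8.891 ms.
Leg 3: γ = 1/√(1 − 0.980²) = 1/√0.03960 = 5.025; τ_3 = 11.99/5.025 = 2.386 ms.
Total proper time: τ_1 + 8.891 + 2.386 = 14.95, so τ_1 = 14.95 − 11.28 = 3.673 ms.
γ_1 = 14.43/3.673 = 3.929; β = √(1 − 1/γ²) = √0.9352.

β = 0.967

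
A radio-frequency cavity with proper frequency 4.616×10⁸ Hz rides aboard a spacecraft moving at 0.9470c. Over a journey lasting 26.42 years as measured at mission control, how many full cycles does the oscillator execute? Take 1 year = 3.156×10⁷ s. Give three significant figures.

γ = 1/√(1 − 0.9470²) = 1/√0.1032 = 3.113
The oscillator's own cycle count is N = f × τ where τ is the proper time aboard the spacecraft. τ = Δt/γ = 26.42/3.113 = 8.487 years = 2.678×10⁸ s.
N = 4.616×10⁸ × 2.678×10⁸ = 1.236×10¹⁷.

N = 1.24×10¹⁷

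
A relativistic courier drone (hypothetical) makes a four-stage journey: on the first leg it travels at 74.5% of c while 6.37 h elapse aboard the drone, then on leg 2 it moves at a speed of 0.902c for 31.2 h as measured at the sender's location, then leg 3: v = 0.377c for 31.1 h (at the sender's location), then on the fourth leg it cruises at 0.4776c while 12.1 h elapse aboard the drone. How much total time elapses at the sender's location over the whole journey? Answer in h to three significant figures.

Leg 1: β = 0.745; γ = 1/√(1 − 0.745²) = 1/√0.4450 = 1.499; Δt_1 = 1.499 × 6.37 = 9.549 h.
Leg 2: 31.2 h is already measured at the sender's location.
Leg 3: 31.1 h is already measured at the sender's location.
Leg 4: γ = 1/√(1 − 0.4776²) = 1/√0.7719 = 1.138; Δt_4 = 1.138 × 12.1 = 13.77 h.
Total: 9.549 + 31.20 + 31.10 + 13.77 h.

Δt = 85.6 h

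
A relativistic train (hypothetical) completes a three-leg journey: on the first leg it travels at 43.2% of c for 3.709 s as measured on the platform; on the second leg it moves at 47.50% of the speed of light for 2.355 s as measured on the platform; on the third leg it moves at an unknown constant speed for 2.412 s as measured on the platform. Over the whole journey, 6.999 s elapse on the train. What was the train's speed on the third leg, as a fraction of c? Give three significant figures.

β = 0.755

Leg 1: β = 0.432; γ = 1/√(1 − 0.432²) = 1/√0.8134 = 1.109; τ_1 = 3.709/1.109 = 3.345 s.
Leg 2: β = 0.4750; γ = 1/√(1 − 0.4750²) = 1/√0.7744 = 1.136; τ_2 = 2.355/1.136 = 2.072 s.
Leg 3: speed unknown; τ_3 = 2.412/γ_3.
Total proper time: 3.345 + 2.072 + τ_3 = 6.999, so τ_3 = 6.999 − 5.417 = 1.582 s.
γ_3 = 2.412/1.582 = 1.525; β = √(1 − 1/γ²) = √0.5700.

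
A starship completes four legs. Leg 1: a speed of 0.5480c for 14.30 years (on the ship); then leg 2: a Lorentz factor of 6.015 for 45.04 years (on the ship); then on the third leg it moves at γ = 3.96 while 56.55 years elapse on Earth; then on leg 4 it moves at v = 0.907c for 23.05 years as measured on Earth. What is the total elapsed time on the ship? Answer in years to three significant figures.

Leg 1: 14.30 years is already measured on the ship.
Leg 2: 45.04 years is already measured on the ship.
Leg 3: γ = 3.96; τ_3 = 56.55/3.960 = 14.28 years.
Leg 4: γ = 1/√(1 − 0.907²) = 1/√0.1774 = 2.375; τ_4 = 23.05/2.375 = 9.707 years.
Total: 14.30 + 45.04 + 14.28 + 9.707 years.

τ = 83.3 years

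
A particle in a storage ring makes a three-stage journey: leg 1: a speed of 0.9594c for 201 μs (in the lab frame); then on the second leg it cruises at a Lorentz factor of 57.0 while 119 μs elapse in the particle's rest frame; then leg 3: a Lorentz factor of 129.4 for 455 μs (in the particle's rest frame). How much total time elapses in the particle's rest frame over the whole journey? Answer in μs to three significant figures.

τ = 631 μs

Leg 1: γ = 1/√(1 − 0.9594²) = 1/√0.07955 = 3.545; τ_1 = 201/3.545 = 56.69 μs.
Leg 2: 119 μs is already measured in the particle's rest frame.
Leg 3: 455 μs is already measured in the particle's rest frame.
Total: 56.69 + 119.0 + 455.0 μs.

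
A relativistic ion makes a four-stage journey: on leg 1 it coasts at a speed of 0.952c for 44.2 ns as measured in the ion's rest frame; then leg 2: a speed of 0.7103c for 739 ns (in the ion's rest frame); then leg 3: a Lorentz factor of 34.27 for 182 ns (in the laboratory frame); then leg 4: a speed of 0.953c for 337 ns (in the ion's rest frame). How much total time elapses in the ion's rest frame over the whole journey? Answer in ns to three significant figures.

Leg 1: 44.2 ns is already measured in the ion's rest frame.
Leg 2: 739 ns is already measured in the ion's rest frame.
Leg 3: γ = 34.27; τ_3 = 182/34.27 = 5.311 ns.
Leg 4: 337 ns is already measured in the ion's rest frame.
Total: 44.20 + 739.0 + 5.311 + 337.0 ns.

τ = 1130 ns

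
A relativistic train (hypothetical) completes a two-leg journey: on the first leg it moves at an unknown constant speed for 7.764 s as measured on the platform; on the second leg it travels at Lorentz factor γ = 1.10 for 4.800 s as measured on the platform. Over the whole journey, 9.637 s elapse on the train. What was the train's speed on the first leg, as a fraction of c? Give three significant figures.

Leg 1: speed unknown; τ_1 = 7.764/γ_1.
Leg 2: γ = 1.10; τ_2 = 4.800/1.100 = 4.364 s.
Total proper time: τ_1 + 4.364 = 9.637, so τ_1 = 9.637 − 4.364 = 5.273 s.
γ_1 = 7.764/5.273 = 1.472; β = √(1 − 1/γ²) = √0.5387.

β = 0.734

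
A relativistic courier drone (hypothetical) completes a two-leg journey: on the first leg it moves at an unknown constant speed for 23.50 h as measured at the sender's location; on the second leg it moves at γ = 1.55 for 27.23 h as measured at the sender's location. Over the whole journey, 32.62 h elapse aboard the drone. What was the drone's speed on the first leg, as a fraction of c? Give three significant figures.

β = 0.768

Leg 1: speed unknown; τ_1 = 23.50/γ_1.
Leg 2: γ = 1.55; τ_2 = 27.23/1.550 = 17.57 h.
Total proper time: τ_1 + 17.57 = 32.62, so τ_1 = 32.62 − 17.57 = 15.05 h.
γ_1 = 23.50/15.05 = 1.561; β = √(1 − 1/γ²) = √0.5897.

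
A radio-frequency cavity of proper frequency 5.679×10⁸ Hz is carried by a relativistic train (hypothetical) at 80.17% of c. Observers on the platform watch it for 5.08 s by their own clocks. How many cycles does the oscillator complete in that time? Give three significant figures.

N = 1.72×10⁹

β = 0.8017; γ = 1/√(1 − 0.8017²) = 1/√0.3573 = 1.673
During 5.08 s of lab time, the oscillator's proper time advances by τ = Δt/γ = 5.08/1.673 = 3.036 s = 3.036×10⁰ s.
N = f × τ = 5.679×10⁸ × 3.036×10⁰ = 1.724×10⁹.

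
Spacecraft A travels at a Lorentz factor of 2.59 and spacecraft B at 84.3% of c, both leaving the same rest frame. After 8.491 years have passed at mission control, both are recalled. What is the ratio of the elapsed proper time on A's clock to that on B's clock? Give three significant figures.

τ_A/τ_B = 0.718

A: γ = 2.59. B: β = 0.843; γ = 1/√(1 − 0.843²) = 1/√0.2894 = 1.859.
τ_A/τ_B = γ_B/γ_A = 1.859/2.590 = 0.7178, so τ_A/τ_B = 0.7178.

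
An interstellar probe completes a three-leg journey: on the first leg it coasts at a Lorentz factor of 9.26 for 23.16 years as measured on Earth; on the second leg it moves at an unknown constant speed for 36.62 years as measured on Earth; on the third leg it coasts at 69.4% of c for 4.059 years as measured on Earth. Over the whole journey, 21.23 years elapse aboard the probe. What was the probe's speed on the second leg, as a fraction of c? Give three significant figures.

Leg 1: γ = 9.26; τ_1 = 23.16/9.260 = 2.501 years.
Leg 2: speed unknown; τ_2 = 36.62/γ_2.
Leg 3: β = 0.694; γ = 1/√(1 − 0.694²) = 1/√0.5184 = 1.389; τ_3 = 4.059/1.389 = 2.922 years.
Total proper time: 2.501 + τ_2 + 2.922 = 21.23, so τ_2 = 21.23 − 5.423 = 15.81 years.
γ_2 = 36.62/15.81 = 2.317; β = √(1 − 1/γ²) = √0.8137.

β = 0.902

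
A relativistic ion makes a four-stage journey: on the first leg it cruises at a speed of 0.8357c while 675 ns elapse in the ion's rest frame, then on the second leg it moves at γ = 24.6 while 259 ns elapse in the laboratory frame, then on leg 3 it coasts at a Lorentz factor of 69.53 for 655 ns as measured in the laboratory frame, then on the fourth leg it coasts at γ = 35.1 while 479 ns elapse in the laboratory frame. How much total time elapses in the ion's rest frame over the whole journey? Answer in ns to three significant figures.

τ = 709 ns

Leg 1: 675 ns is already measured in the ion's rest frame.
Leg 2: γ = 24.6; τ_2 = 259/24.60 = 10.53 ns.
Leg 3: γ = 69.53; τ_3 = 655/69.53 = 9.420 ns.
Leg 4: γ = 35.1; τ_4 = 479/35.10 = 13.65 ns.
Total: 675.0 + 10.53 + 9.420 + 13.65 ns.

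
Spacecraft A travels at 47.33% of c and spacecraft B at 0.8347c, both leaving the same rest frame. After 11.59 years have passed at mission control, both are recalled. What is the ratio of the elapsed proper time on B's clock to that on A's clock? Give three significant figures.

A: β = 0.4733; γ = 1/√(1 − 0.4733²) = 1/√0.7760 = 1.135. B: γ = 1/√(1 − 0.8347²) = 1/√0.3033 = 1.816.
τ_A/τ_B = γ_B/γ_A = 1.816/1.135 = 1.600, so τ_B/τ_A = 0.6252.

τ_B/τ_A = 0.625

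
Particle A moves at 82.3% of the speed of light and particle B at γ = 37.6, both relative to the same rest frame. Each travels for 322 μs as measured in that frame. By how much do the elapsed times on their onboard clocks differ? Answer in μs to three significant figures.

A: β = 0.823; γ = 1/√(1 − 0.823²) = 1/√0.3227 = 1.760; τ_A = 322/1.760 = 182.9 μs.
B: γ = 37.6; τ_B = 322/37.60 = 8.564 μs.

|τ_A − τ_B| = 174 μs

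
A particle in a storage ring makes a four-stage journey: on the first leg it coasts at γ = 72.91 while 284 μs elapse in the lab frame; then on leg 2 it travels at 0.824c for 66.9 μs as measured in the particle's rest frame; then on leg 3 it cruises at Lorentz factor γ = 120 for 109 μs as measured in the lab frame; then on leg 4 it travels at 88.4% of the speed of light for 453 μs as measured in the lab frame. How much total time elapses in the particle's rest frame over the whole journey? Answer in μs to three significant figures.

Leg 1: γ = 72.91; τ_1 = 284/72.91 = 3.895 μs.
Leg 2: 66.9 μs is already measured in the particle's rest frame.
Leg 3: γ = 120; τ_3 = 109/120.0 = 0.9083 μs.
Leg 4: β = 0.884; γ = 1/√(1 − 0.884²) = 1/√0.2185 = 2.139; τ_4 = 453/2.139 = 211.8 μs.
Total: 3.895 + 66.90 + 0.9083 + 211.8 μs.

τ = 283 μs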